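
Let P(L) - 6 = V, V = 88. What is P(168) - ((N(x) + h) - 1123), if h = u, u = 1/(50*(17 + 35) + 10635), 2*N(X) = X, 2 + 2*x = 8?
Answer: 32174283/26470 ≈ 1215.5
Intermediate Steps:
x = 3 (x = -1 + (½)*8 = -1 + 4 = 3)
N(X) = X/2
P(L) = 94 (P(L) = 6 + 88 = 94)
u = 1/13235 (u = 1/(50*52 + 10635) = 1/(2600 + 10635) = 1/13235 ≈ 7.5557e-5)
h = 1/13235 ≈ 7.5557e-5
P(168) - ((N(x) + h) - 1123) = 94 - (((½)*3 + 1/13235) - 1123) = 94 - ((3/2 + 1/13235) - 1123) = 94 - (39707/26470 - 1123) = 94 - 1*(-29686103/26470) = 94 + 29686103/26470 = 32174283/26470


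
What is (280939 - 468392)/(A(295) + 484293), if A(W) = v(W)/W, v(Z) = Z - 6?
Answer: -7899805/20409532 ≈ -0.38706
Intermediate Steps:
v(Z) = -6 + Z
A(W) = (-6 + W)/W
(280939 - 468392)/(A(295) + 484293) = (280939 - 468392)/((-6 + 295)/295 + 484293) = -187453/((1/295)*289 + 484293) = -187453/(289/295 + 484293) = -187453/142866724/295 = -187453*295/142866724 = -7899805/20409532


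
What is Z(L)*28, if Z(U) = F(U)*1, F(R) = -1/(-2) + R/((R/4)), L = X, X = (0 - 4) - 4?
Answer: 126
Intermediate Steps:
X = -8 (X = -4 - 4 = -8)
L = -8
F(R) = 9/2 (F(R) = -1*(-½) + R/((R*(¼))) = ½ + R/((R/4)) = ½ + R*(4/R) = ½ + 4 = 9/2)
Z(U) = 9/2 (Z(U) = (9/2)*1 = 9/2)
Z(L)*28 = (9/2)*28 = 126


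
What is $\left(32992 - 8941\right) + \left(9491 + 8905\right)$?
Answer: $42447$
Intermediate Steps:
$\left(32992 - 8941\right) + \left(9491 + 8905\right) = 24051 + 18396 = 42447$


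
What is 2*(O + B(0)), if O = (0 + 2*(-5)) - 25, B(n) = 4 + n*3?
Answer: -62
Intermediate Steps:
B(n) = 4 + 3*n
O = -35 (O = (0 - 10) - 25 = -10 - 25 = -35)
2*(O + B(0)) = 2*(-35 + (4 + 3*0)) = 2*(-35 + (4 + 0)) = 2*(-35 + 4) = 2*(-31) = -62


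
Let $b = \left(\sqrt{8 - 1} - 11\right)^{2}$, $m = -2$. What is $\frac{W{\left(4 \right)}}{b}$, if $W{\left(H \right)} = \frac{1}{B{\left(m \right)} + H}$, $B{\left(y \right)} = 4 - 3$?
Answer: $\frac{1}{5 \left(11 - \sqrt{7}\right)^{2}} \approx 0.0028656$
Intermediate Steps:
$B{\left(y \right)} = 1$
$W{\left(H \right)} = \frac{1}{1 + H}$
$b = \left(-11 + \sqrt{7}\right)^{2}$ ($b = \left(\sqrt{7} - 11\right)^{2} = \left(-11 + \sqrt{7}\right)^{2} \approx 69.793$)
$\frac{W{\left(4 \right)}}{b} = \frac{1}{\left(1 + 4\right) \left(11 - \sqrt{7}\right)^{2}} = \frac{1}{5 \left(11 - \sqrt{7}\right)^{2}}$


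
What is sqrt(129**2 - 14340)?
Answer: sqrt(2301) ≈ 47.969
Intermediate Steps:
sqrt(129**2 - 14340) = sqrt(16641 - 14340) = sqrt(2301)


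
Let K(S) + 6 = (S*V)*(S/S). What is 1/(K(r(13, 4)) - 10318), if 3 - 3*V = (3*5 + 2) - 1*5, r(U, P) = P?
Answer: -1/10336 ≈ -9.6749e-5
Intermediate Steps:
V = -3 (V = 1 - ((3*5 + 2) - 1*5)/3 = 1 - ((15 + 2) - 5)/3 = 1 - (17 - 5)/3 = 1 - ⅓*12 = 1 - 4 = -3)
K(S) = -6 - 3*S (K(S) = -6 + (S*(-3))*(S/S) = -6 - 3*S*1 = -6 - 3*S)
1/(K(r(13, 4)) - 10318) = 1/((-6 - 3*4) - 10318) = 1/((-6 - 12) - 10318) = 1/(-18 - 10318) = 1/(-10336) = -1/10336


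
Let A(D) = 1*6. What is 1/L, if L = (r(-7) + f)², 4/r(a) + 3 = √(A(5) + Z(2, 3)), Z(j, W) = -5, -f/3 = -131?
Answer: 1/152881 ≈ 6.5410e-6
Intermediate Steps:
f = 393 (f = -3*(-131) = 393)
A(D) = 6
r(a) = -2 (r(a) = 4/(-3 + √(6 - 5)) = 4/(-3 + √1) = 4/(-3 + 1) = 4/(-2) = 4*(-½) = -2)
L = 152881 (L = (-2 + 393)² = 391² = 152881)
1/L = 1/152881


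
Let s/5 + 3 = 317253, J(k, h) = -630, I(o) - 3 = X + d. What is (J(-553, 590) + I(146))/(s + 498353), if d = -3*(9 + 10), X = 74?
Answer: -610/2084603 ≈ -0.00029262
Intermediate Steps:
d = -57 (d = -3*19 = -57)
I(o) = 20 (I(o) = 3 + (74 - 57) = 3 + 17 = 20)
s = 1586250 (s = -15 + 5*317253 = -15 + 1586265 = 1586250)
(J(-553, 590) + I(146))/(s + 498353) = (-630 + 20)/(1586250 + 498353) = -610/2084603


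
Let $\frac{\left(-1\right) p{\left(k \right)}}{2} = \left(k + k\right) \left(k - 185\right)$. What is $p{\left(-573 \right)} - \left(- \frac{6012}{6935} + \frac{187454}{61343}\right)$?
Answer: $- \frac{739087475789254}{425413705} \approx -1.7373 \cdot 10^{6}$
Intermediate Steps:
$p{\left(k \right)} = - 4 k \left(-185 + k\right)$ ($p{\left(k \right)} = - 2 \left(k + k\right) \left(k - 185\right) = - 2 \cdot 2 k \left(-185 + k\right) = - 4 k \left(-185 + k\right)$)
$p{\left(-573 \right)} - \left(- \frac{6012}{6935} + \frac{187454}{61343}\right) = 4 \left(-573\right) \left(185 - -573\right) - \left(- \frac{6012}{6935} + \frac{187454}{61343}\right) = 4 \left(-573\right) \left(185 + 573\right) - \frac{931199374}{425413705} = 4 \left(-573\right) 758 + \left(- \frac{187454}{61343} + \frac{6012}{6935}\right) = -1737336 - \frac{931199374}{425413705} = - \frac{739087475789254}{425413705}$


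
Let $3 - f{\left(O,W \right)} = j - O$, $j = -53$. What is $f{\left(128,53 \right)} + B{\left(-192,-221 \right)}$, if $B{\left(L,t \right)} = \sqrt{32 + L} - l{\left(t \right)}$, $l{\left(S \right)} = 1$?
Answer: $183 + 4 i \sqrt{10} \approx 183.0 + 12.649 i$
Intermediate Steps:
$f{\left(O,W \right)} = 56 + O$ ($f{\left(O,W \right)} = 3 - \left(-53 - O\right) = 3 + \left(53 + O\right) = 56 + O$)
$B{\left(L,t \right)} = -1 + \sqrt{32 + L}$ ($B{\left(L,t \right)} = \sqrt{32 + L} - 1 = -1 + \sqrt{32 + L}$)
$f{\left(128,53 \right)} + B{\left(-192,-221 \right)} = \left(56 + 128\right) - \left(1 - \sqrt{32 - 192}\right) = 184 - \left(1 - \sqrt{-160}\right) = 184 - \left(1 - 4 i \sqrt{10}\right) = 183 + 4 i \sqrt{10}$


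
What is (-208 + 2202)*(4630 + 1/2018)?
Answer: 9315310977/1009 ≈ 9.2322e+6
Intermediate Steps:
(-208 + 2202)*(4630 + 1/2018) = 1994*(4630 + 1/2018) = 1994*(9343341/2018) = 9315310977/1009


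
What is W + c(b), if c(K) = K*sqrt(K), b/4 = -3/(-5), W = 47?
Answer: 47 + 24*sqrt(15)/25 ≈ 50.718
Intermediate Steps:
b = 12/5 (b = 4*(-3/(-5)) = 4*(-3*(-1/5)) = 4*(3/5) = 12/5 ≈ 2.4000)
c(K) = K**(3/2)
W + c(b) = 47 + (12/5)**(3/2) = 47 + 24*sqrt(15)/25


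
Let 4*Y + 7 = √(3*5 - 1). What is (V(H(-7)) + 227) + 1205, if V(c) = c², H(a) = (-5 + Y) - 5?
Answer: 25135/16 - 47*√14/8 ≈ 1549.0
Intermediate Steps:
Y = -7/4 + √14/4 (Y = -7/4 + √(3*5 - 1)/4 = -7/4 + √(15 - 1)/4 = -7/4 + √14/4 ≈ -0.81459)
H(a) = -47/4 + √14/4 (H(a) = (-5 + (-7/4 + √14/4)) - 5 = (-27/4 + √14/4) - 5 = -47/4 + √14/4)
(V(H(-7)) + 227) + 1205 = ((-47/4 + √14/4)² + 227) + 1205 = (227 + (-47/4 + √14/4)²) + 1205 = 1432 + (-47/4 + √14/4)²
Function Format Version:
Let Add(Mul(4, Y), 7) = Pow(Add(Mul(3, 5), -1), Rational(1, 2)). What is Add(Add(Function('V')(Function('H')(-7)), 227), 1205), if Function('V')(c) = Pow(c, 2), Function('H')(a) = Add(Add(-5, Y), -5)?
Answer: Add(Rational(25135, 16), Mul(Rational(-47, 8), Pow(14, Rational(1, 2)))) ≈ 1549.0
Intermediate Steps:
Y = Add(Rational(-7, 4), Mul(Rational(1, 4), Pow(14, Rational(1, 2)))) (Y = Add(Rational(-7, 4), Mul(Rational(1, 4), Pow(Add(Mul(3, 5), -1), Rational(1, 2)))) = Add(Rational(-7, 4), Mul(Rational(1, 4), Pow(Add(15, -1), Rational(1, 2)))) = Add(Rational(-7, 4), Mul(Rational(1, 4), Pow(14, Rational(1, 2)))) ≈ -0.81459)
Function('H')(a) = Add(Rational(-47, 4), Mul(Rational(1, 4), Pow(14, Rational(1, 2)))) (Function('H')(a) = Add(Add(-5, Add(Rational(-7, 4), Mul(Rational(1, 4), Pow(14, Rational(1, 2))))), -5) = Add(Add(Rational(-27, 4), Mul(Rational(1, 4), Pow(14, Rational(1, 2)))), -5) = Add(Rational(-47, 4), Mul(Rational(1, 4), Pow(14, Rational(1, 2)))))
Add(Add(Function('V')(Function('H')(-7)), 227), 1205) = Add(Add(Pow(Add(Rational(-47, 4), Mul(Rational(1, 4), Pow(14, Rational(1, 2)))), 2), 227), 1205) = Add(Add(227, Pow(Add(Rational(-47, 4), Mul(Rational(1, 4), Pow(14, Rational(1, 2)))), 2)), 1205) = Add(1432, Pow(Add(Rational(-47, 4), Mul(Rational(1, 4), Pow(14, Rational(1, 2)))), 2))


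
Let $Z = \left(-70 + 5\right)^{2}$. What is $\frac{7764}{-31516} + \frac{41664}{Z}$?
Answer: $\frac{320069931}{33288775} \approx 9.6149$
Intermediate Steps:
$Z = 4225$ ($Z = \left(-65\right)^{2} = 4225$)
$\frac{7764}{-31516} + \frac{41664}{Z} = \frac{7764}{-31516} + \frac{41664}{4225} = 7764 \left(- \frac{1}{31516}\right) + 41664 \cdot \frac{1}{4225} = - \frac{1941}{7879} + \frac{41664}{4225} = \frac{320069931}{33288775}$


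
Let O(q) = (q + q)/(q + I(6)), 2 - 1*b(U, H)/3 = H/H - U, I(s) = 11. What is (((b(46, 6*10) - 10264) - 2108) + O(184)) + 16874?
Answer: 905753/195 ≈ 4644.9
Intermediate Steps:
b(U, H) = 3 + 3*U (b(U, H) = 6 - 3*(H/H - U) = 6 - 3*(1 - U) = 6 + (-3 + 3*U) = 3 + 3*U)
O(q) = 2*q/(11 + q) (O(q) = (q + q)/(q + 11) = (2*q)/(11 + q) = 2*q/(11 + q))
(((b(46, 6*10) - 10264) - 2108) + O(184)) + 16874 = ((((3 + 3*46) - 10264) - 2108) + 2*184/(11 + 184)) + 16874 = ((((3 + 138) - 10264) - 2108) + 2*184/195) + 16874 = (((141 - 10264) - 2108) + 2*184*(1/195)) + 16874 = ((-10123 - 2108) + 368/195) + 16874 = (-12231 + 368/195) + 16874 = -2384677/195 + 16874 = 905753/195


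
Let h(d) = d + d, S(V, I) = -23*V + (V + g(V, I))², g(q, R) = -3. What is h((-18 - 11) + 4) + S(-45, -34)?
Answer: 3289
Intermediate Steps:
S(V, I) = (-3 + V)² - 23*V (S(V, I) = -23*V + (V - 3)² = -23*V + (-3 + V)² = (-3 + V)² - 23*V)
h(d) = 2*d
h((-18 - 11) + 4) + S(-45, -34) = 2*((-18 - 11) + 4) + ((-3 - 45)² - 23*(-45)) = 2*(-29 + 4) + ((-48)² + 1035) = 2*(-25) + (2304 + 1035) = -50 + 3339 = 3289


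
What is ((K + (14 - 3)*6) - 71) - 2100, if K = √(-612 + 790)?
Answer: -2105 + √178 ≈ -2091.7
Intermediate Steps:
K = √178 ≈ 13.342
((K + (14 - 3)*6) - 71) - 2100 = ((√178 + (14 - 3)*6) - 71) - 2100 = ((√178 + 11*6) - 71) - 2100 = ((√178 + 66) - 71) - 2100 = ((66 + √178) - 71) - 2100 = (-5 + √178) - 2100 = -2105 + √178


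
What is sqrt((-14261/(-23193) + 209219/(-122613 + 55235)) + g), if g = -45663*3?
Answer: I*sqrt(37170736633363900061190)/520899318 ≈ 370.12*I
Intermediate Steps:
g = -136989
sqrt((-14261/(-23193) + 209219/(-122613 + 55235)) + g) = sqrt((-14261/(-23193) + 209219/(-122613 + 55235)) - 136989) = sqrt((-14261*(-1/23193) + 209219/(-67378)) - 136989) = sqrt((14261/23193 + 209219*(-1/67378)) - 136989) = sqrt((14261/23193 - 209219/67378) - 136989) = sqrt(-3891538609/1562697954 - 136989) = sqrt(-214076321559115/1562697954) = I*sqrt(37170736633363900061190)/520899318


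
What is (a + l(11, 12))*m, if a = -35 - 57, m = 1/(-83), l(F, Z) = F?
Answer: 81/83 ≈ 0.97590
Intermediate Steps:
m = -1/83 ≈ -0.012048
a = -92
(a + l(11, 12))*m = (-92 + 11)*(-1/83) = -81*(-1/83) = 81/83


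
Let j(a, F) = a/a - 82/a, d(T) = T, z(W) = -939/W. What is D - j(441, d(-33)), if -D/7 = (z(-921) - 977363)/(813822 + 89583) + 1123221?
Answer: -320553911992642058/40769764245 ≈ -7.8625e+6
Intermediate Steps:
j(a, F) = 1 - 82/a
D = -2180638631317349/277345335 (D = -7*((-939/(-921) - 977363)/(813822 + 89583) + 1123221) = -7*((-939*(-1/921) - 977363)/903405 + 1123221) = -7*((313/307 - 977363)*(1/903405) + 1123221) = -7*(-300050128/307*1/903405 + 1123221) = -7*(-300050128/277345335 + 1123221) = -7*311519804473907/277345335 = -2180638631317349/277345335 ≈ -7.8625e+6)
D - j(441, d(-33)) = -2180638631317349/277345335 - (-82 + 441)/441 = -2180638631317349/277345335 - 359/441 = -320553911992642058/40769764245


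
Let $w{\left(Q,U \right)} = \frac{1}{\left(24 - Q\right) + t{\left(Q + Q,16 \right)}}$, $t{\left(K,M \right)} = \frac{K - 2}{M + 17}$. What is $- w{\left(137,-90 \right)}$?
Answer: $\frac{33}{3457} \approx 0.0095458$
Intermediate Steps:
$t{\left(K,M \right)} = \frac{-2 + K}{17 + M}$
$w{\left(Q,U \right)} = \frac{1}{\frac{790}{33} - \frac{31 Q}{33}}$ ($w{\left(Q,U \right)} = \frac{1}{\left(24 - Q\right) + \frac{-2 + \left(Q + Q\right)}{17 + 16}} = \frac{1}{\left(24 - Q\right) + \frac{-2 + 2 Q}{33}} = \frac{1}{\left(24 - Q\right) + \left(- \frac{2}{33} + \frac{2 Q}{33}\right)} = \frac{1}{\frac{790}{33} - \frac{31 Q}{33}}$)
$- w{\left(137,-90 \right)} = - \frac{33}{790 - 4247} = - \frac{33}{-3457} = - \frac{33 \left(-1\right)}{3457} = \left(-1\right) \left(- \frac{33}{3457}\right) = \frac{33}{3457}$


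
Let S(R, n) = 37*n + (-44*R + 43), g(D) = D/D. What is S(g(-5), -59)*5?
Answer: -10920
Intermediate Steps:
g(D) = 1
S(R, n) = 43 - 44*R + 37*n (S(R, n) = 37*n + (43 - 44*R) = 43 - 44*R + 37*n)
S(g(-5), -59)*5 = (43 - 44*1 + 37*(-59))*5 = (43 - 44 - 2183)*5 = -2184*5 = -10920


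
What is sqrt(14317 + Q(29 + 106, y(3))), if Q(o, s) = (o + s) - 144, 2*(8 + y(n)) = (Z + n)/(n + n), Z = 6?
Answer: sqrt(57203)/2 ≈ 119.59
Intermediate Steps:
y(n) = -8 + (6 + n)/(4*n) (y(n) = -8 + ((6 + n)/(n + n))/2 = -8 + ((6 + n)/((2*n)))/2 = -8 + ((6 + n)*(1/(2*n)))/2 = -8 + ((6 + n)/(2*n))/2 = -8 + (6 + n)/(4*n))
Q(o, s) = -144 + o + s
sqrt(14317 + Q(29 + 106, y(3))) = sqrt(14317 + (-144 + (29 + 106) + (1/4)*(6 - 31*3)/3)) = sqrt(14317 + (-144 + 135 + (1/4)*(1/3)*(6 - 93))) = sqrt(14317 + (-144 + 135 + (1/4)*(1/3)*(-87))) = sqrt(14317 + (-144 + 135 - 29/4)) = sqrt(14317 - 65/4) = sqrt(57203/4) = sqrt(57203)/2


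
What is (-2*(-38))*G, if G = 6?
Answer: 456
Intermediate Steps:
(-2*(-38))*G = -2*(-38)*6 = 76*6 = 456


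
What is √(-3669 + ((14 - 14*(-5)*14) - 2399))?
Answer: I*√5074 ≈ 71.232*I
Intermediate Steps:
√(-3669 + ((14 - 14*(-5)*14) - 2399)) = √(-3669 + ((14 + 70*14) - 2399)) = √(-3669 + ((14 + 980) - 2399)) = √(-3669 + (994 - 2399)) = √(-3669 - 1405) = √(-5074) = I*√5074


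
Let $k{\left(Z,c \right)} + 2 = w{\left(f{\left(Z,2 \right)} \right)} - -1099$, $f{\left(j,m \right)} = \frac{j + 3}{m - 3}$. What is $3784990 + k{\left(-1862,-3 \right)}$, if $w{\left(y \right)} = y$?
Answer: $3787946$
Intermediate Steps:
$f{\left(j,m \right)} = \frac{3 + j}{-3 + m}$
$k{\left(Z,c \right)} = 1094 - Z$ ($k{\left(Z,c \right)} = -2 + \left(\frac{3 + Z}{-3 + 2} - -1099\right) = -2 + \left(\frac{3 + Z}{-1} + 1099\right) = -2 - \left(-1096 + Z\right) = 1094 - Z$)
$3784990 + k{\left(-1862,-3 \right)} = 3784990 + \left(1094 - -1862\right) = 3784990 + \left(1094 + 1862\right) = 3784990 + 2956 = 3787946$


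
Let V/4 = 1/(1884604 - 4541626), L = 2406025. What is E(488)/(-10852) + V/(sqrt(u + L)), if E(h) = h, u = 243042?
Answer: -122/2713 - 2*sqrt(2649067)/3519314649237 ≈ -0.044969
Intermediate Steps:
V = -2/1328511 (V = 4/(1884604 - 4541626) = 4/(-2657022) = 4*(-1/2657022) = -2/1328511 ≈ -1.5054e-6)
E(488)/(-10852) + V/(sqrt(u + L)) = 488/(-10852) - 2/(1328511*sqrt(243042 + 2406025)) = 488*(-1/10852) - 2*sqrt(2649067)/2649067/1328511 = -122/2713 - 2*sqrt(2649067)/3519314649237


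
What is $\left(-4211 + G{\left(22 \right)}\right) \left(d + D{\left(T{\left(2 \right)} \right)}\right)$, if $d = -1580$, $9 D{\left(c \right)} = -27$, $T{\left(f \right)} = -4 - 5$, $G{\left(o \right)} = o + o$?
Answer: $6596361$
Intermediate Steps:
$G{\left(o \right)} = 2 o$
$T{\left(f \right)} = -9$ ($T{\left(f \right)} = -4 - 5 = -9$)
$D{\left(c \right)} = -3$ ($D{\left(c \right)} = \frac{1}{9} \left(-27\right) = -3$)
$\left(-4211 + G{\left(22 \right)}\right) \left(d + D{\left(T{\left(2 \right)} \right)}\right) = \left(-4211 + 2 \cdot 22\right) \left(-1580 - 3\right) = \left(-4211 + 44\right) \left(-1583\right) = \left(-4167\right) \left(-1583\right) = 6596361$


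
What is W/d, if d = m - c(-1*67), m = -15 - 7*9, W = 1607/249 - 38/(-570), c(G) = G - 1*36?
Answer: 2706/10375 ≈ 0.26082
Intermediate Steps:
c(G) = -36 + G (c(G) = G - 36 = -36 + G)
W = 2706/415 (W = 1607*(1/249) - 38*(-1/570) = 1607/249 + 1/15 = 2706/415 ≈ 6.5205)
m = -78 (m = -15 - 63 = -78)
d = 25 (d = -78 - (-36 - 1*67) = -78 - (-36 - 67) = -78 - 1*(-103) = -78 + 103 = 25)
W/d = (2706/415)/25 = (2706/415)*(1/25) = 2706/10375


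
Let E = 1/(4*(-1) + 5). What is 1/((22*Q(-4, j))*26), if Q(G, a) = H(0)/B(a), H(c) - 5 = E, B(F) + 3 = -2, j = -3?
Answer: -5/3432 ≈ -0.0014569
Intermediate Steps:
B(F) = -5 (B(F) = -3 - 2 = -5)
E = 1 (E = 1/(-4 + 5) = 1/1 = 1)
H(c) = 6 (H(c) = 5 + 1 = 6)
Q(G, a) = -6/5 (Q(G, a) = 6/(-5) = 6*(-1/5) = -6/5)
1/((22*Q(-4, j))*26) = 1/((22*(-6/5))*26) = 1/(-132/5*26) = 1/(-3432/5) = -5/3432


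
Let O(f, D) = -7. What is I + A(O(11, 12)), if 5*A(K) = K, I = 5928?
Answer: 29633/5 ≈ 5926.6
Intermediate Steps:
A(K) = K/5
I + A(O(11, 12)) = 5928 + (1/5)*(-7) = 5928 - 7/5 = 29633/5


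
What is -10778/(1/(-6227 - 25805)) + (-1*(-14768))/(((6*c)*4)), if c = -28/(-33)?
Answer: 4833382697/14 ≈ 3.4524e+8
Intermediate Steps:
c = 28/33 (c = -28*(-1/33) = 28/33 ≈ 0.84848)
-10778/(1/(-6227 - 25805)) + (-1*(-14768))/(((6*c)*4)) = -10778/(1/(-6227 - 25805)) + (-1*(-14768))/(((6*(28/33))*4)) = -10778/(1/(-32032)) + 14768/(((56/11)*4)) = -10778/(-1/32032) + 14768/(224/11) = -10778*(-32032) + 14768*(11/224) = 345240896 + 10153/14 = 4833382697/14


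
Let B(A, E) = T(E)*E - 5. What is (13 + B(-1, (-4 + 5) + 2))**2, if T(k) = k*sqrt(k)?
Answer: 307 + 144*sqrt(3) ≈ 556.42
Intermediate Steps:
T(k) = k**(3/2)
B(A, E) = -5 + E**(5/2) (B(A, E) = E**(3/2)*E - 5 = E**(5/2) - 5 = -5 + E**(5/2))
(13 + B(-1, (-4 + 5) + 2))**2 = (13 + (-5 + ((-4 + 5) + 2)**(5/2)))**2 = (13 + (-5 + (1 + 2)**(5/2)))**2 = (13 + (-5 + 3**(5/2)))**2 = (13 + (-5 + 9*sqrt(3)))**2 = (8 + 9*sqrt(3))**2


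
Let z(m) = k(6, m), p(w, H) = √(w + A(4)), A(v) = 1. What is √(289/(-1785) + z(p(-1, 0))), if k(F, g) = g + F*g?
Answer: I*√1785/105 ≈ 0.40237*I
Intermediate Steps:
p(w, H) = √(1 + w) (p(w, H) = √(w + 1) = √(1 + w))
z(m) = 7*m (z(m) = m*(1 + 6) = m*7 = 7*m)
√(289/(-1785) + z(p(-1, 0))) = √(289/(-1785) + 7*√(1 - 1)) = √(289*(-1/1785) + 7*√0) = √(-17/105 + 7*0) = √(-17/105 + 0) = √(-17/105) = I*√1785/105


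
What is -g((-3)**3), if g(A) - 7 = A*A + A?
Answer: -709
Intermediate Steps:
g(A) = 7 + A + A**2 (g(A) = 7 + (A*A + A) = 7 + (A**2 + A) = 7 + (A + A**2) = 7 + A + A**2)
-g((-3)**3) = -(7 + (-3)**3 + ((-3)**3)**2) = -(7 - 27 + (-27)**2) = -(7 - 27 + 729) = -1*709 = -709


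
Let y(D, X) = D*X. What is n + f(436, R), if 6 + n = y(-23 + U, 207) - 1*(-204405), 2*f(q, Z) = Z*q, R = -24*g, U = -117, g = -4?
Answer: 196347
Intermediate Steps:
R = 96 (R = -24*(-4) = 96)
f(q, Z) = Z*q/2 (f(q, Z) = (Z*q)/2 = Z*q/2)
n = 175419 (n = -6 + ((-23 - 117)*207 - 1*(-204405)) = -6 + (-140*207 + 204405) = -6 + (-28980 + 204405) = -6 + 175425 = 175419)
n + f(436, R) = 175419 + (½)*96*436 = 175419 + 20928 = 196347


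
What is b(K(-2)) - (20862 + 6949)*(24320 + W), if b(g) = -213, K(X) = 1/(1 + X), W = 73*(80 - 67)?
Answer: -702756372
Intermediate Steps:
W = 949 (W = 73*13 = 949)
b(K(-2)) - (20862 + 6949)*(24320 + W) = -213 - (20862 + 6949)*(24320 + 949) = -213 - 27811*25269 = -213 - 1*702756159 = -213 - 702756159 = -702756372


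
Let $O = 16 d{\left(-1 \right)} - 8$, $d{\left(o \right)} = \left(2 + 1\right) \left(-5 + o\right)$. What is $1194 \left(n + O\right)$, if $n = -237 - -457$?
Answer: $-90744$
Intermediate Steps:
$n = 220$ ($n = -237 + 457 = 220$)
$d{\left(o \right)} = -15 + 3 o$ ($d{\left(o \right)} = 3 \left(-5 + o\right) = -15 + 3 o$)
$O = -296$ ($O = 16 \left(-15 + 3 \left(-1\right)\right) - 8 = 16 \left(-15 - 3\right) - 8 = 16 \left(-18\right) - 8 = -288 - 8 = -296$)
$1194 \left(n + O\right) = 1194 \left(220 - 296\right) = 1194 \left(-76\right) = -90744$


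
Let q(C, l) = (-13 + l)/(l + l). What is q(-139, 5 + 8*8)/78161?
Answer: 28/5393109 ≈ 5.1918e-6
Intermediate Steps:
q(C, l) = (-13 + l)/(2*l) (q(C, l) = (-13 + l)/((2*l)) = (-13 + l)*(1/(2*l)) = (-13 + l)/(2*l))
q(-139, 5 + 8*8)/78161 = ((-13 + (5 + 8*8))/(2*(5 + 8*8)))/78161 = ((-13 + (5 + 64))/(2*(5 + 64)))*(1/78161) = ((1/2)*(-13 + 69)/69)*(1/78161) = ((1/2)*(1/69)*56)*(1/78161) = (28/69)*(1/78161) = 28/5393109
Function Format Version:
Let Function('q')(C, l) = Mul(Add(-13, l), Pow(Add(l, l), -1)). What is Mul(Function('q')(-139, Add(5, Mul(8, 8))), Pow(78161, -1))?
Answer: Rational(28, 5393109) ≈ 5.1918e-6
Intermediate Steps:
Function('q')(C, l) = Mul(Rational(1, 2), Pow(l, -1), Add(-13, l)) (Function('q')(C, l) = Mul(Add(-13, l), Pow(Mul(2, l), -1)) = Mul(Add(-13, l), Mul(Rational(1, 2), Pow(l, -1))) = Mul(Rational(1, 2), Pow(l, -1), Add(-13, l)))
Mul(Function('q')(-139, Add(5, Mul(8, 8))), Pow(78161, -1)) = Mul(Mul(Rational(1, 2), Pow(Add(5, Mul(8, 8)), -1), Add(-13, Add(5, Mul(8, 8)))), Pow(78161, -1)) = Mul(Mul(Rational(1, 2), Pow(Add(5, 64), -1), Add(-13, Add(5, 64))), Rational(1, 78161)) = Mul(Mul(Rational(1, 2), Pow(69, -1), Add(-13, 69)), Rational(1, 78161)) = Mul(Mul(Rational(1, 2), Rational(1, 69), 56), Rational(1, 78161)) = Mul(Rational(28, 69), Rational(1, 78161)) = Rational(28, 5393109)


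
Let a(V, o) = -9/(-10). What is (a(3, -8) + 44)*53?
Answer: 23797/10 ≈ 2379.7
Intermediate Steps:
a(V, o) = 9/10 (a(V, o) = -9*(-⅒) = 9/10)
(a(3, -8) + 44)*53 = (9/10 + 44)*53 = (449/10)*53 = 23797/10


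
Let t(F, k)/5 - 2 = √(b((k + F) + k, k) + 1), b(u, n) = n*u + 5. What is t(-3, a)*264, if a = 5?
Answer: 2640 + 1320*√41 ≈ 11092.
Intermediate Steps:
b(u, n) = 5 + n*u
t(F, k) = 10 + 5*√(6 + k*(F + 2*k)) (t(F, k) = 10 + 5*√((5 + k*((k + F) + k)) + 1) = 10 + 5*√((5 + k*((F + k) + k)) + 1) = 10 + 5*√((5 + k*(F + 2*k)) + 1) = 10 + 5*√(6 + k*(F + 2*k)))
t(-3, a)*264 = (10 + 5*√(6 + 5*(-3 + 2*5)))*264 = (10 + 5*√(6 + 5*(-3 + 10)))*264 = (10 + 5*√(6 + 5*7))*264 = (10 + 5*√(6 + 35))*264 = (10 + 5*√41)*264 = 2640 + 1320*√41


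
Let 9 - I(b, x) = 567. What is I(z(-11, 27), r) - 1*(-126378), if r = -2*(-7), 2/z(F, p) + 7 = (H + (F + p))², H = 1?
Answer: 125820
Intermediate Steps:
z(F, p) = 2/(-7 + (1 + F + p)²) (z(F, p) = 2/(-7 + (1 + (F + p))²) = 2/(-7 + (1 + F + p)²))
r = 14
I(b, x) = -558 (I(b, x) = 9 - 1*567 = 9 - 567 = -558)
I(z(-11, 27), r) - 1*(-126378) = -558 - 1*(-126378) = -558 + 126378 = 125820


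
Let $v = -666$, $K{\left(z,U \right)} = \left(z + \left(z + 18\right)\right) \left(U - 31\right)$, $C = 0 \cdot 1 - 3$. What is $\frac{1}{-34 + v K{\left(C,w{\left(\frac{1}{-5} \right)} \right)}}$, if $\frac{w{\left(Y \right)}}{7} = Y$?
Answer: $\frac{5}{1294534} \approx 3.8624 \cdot 10^{-6}$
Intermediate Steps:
$w{\left(Y \right)} = 7 Y$
$C = -3$ ($C = 0 - 3 = -3$)
$K{\left(z,U \right)} = \left(-31 + U\right) \left(18 + 2 z\right)$ ($K{\left(z,U \right)} = \left(z + \left(18 + z\right)\right) \left(-31 + U\right) = \left(18 + 2 z\right) \left(-31 + U\right) = \left(-31 + U\right) \left(18 + 2 z\right)$)
$\frac{1}{-34 + v K{\left(C,w{\left(\frac{1}{-5} \right)} \right)}} = \frac{1}{-34 - 666 \left(-558 - -186 + 18 \frac{7}{-5} + 2 \frac{7}{-5} \left(-3\right)\right)} = \frac{1}{-34 - 666 \left(-558 + 186 + 18 \cdot 7 \left(- \frac{1}{5}\right) + 2 \cdot 7 \left(- \frac{1}{5}\right) \left(-3\right)\right)} = \frac{1}{-34 - 666 \left(-558 + 186 + 18 \left(- \frac{7}{5}\right) + 2 \left(- \frac{7}{5}\right) \left(-3\right)\right)} = \frac{1}{-34 - 666 \left(-558 + 186 - \frac{126}{5} + \frac{42}{5}\right)} = \frac{1}{-34 - - \frac{1294704}{5}} = \frac{1}{-34 + \frac{1294704}{5}} = \frac{1}{\frac{1294534}{5}} = \frac{5}{1294534}$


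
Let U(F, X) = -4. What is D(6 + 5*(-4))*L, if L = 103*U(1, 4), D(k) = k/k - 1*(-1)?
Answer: -824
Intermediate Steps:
D(k) = 2 (D(k) = 1 + 1 = 2)
L = -412 (L = 103*(-4) = -412)
D(6 + 5*(-4))*L = 2*(-412) = -824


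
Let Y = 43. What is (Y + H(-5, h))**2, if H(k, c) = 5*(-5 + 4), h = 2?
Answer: 1444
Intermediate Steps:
H(k, c) = -5 (H(k, c) = 5*(-1) = -5)
(Y + H(-5, h))**2 = (43 - 5)**2 = 38**2 = 1444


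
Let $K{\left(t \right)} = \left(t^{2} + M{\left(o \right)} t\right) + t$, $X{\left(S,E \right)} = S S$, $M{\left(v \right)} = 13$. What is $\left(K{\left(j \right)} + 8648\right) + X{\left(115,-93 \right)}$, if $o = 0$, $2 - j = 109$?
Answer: $31824$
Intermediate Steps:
$j = -107$ ($j = 2 - 109 = -107$)
$X{\left(S,E \right)} = S^{2}$
$K{\left(t \right)} = t^{2} + 14 t$ ($K{\left(t \right)} = \left(t^{2} + 13 t\right) + t = t^{2} + 14 t$)
$\left(K{\left(j \right)} + 8648\right) + X{\left(115,-93 \right)} = \left(- 107 \left(14 - 107\right) + 8648\right) + 115^{2} = \left(\left(-107\right) \left(-93\right) + 8648\right) + 13225 = \left(9951 + 8648\right) + 13225 = 18599 + 13225 = 31824$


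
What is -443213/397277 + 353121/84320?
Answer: 3319842947/1080593440 ≈ 3.0722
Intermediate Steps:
-443213/397277 + 353121/84320 = -443213*1/397277 + 353121*(1/84320) = -443213/397277 + 11391/2720 = 3319842947/1080593440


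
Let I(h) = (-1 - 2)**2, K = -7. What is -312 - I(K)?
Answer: -321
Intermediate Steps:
I(h) = 9 (I(h) = (-3)**2 = 9)
-312 - I(K) = -312 - 1*9 = -312 - 9 = -321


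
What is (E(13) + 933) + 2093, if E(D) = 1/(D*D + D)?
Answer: 550733/182 ≈ 3026.0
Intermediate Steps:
E(D) = 1/(D + D²) (E(D) = 1/(D² + D) = 1/(D + D²))
(E(13) + 933) + 2093 = (1/(13*(1 + 13)) + 933) + 2093 = ((1/13)/14 + 933) + 2093 = ((1/13)*(1/14) + 933) + 2093 = (1/182 + 933) + 2093 = 169807/182 + 2093 = 550733/182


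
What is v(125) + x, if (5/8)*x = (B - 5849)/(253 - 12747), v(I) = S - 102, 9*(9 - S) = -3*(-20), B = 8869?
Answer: -1875101/18741 ≈ -100.05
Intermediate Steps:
S = 7/3 (S = 9 - (-1)*(-20)/3 = 9 - 1/9*60 = 9 - 20/3 = 7/3 ≈ 2.3333)
v(I) = -299/3 (v(I) = 7/3 - 102 = -299/3)
x = -2416/6247 (x = 8*((8869 - 5849)/(253 - 12747))/5 = 8*(3020/(-12494))/5 = 8*(3020*(-1/12494))/5 = (8/5)*(-1510/6247) = -2416/6247 ≈ -0.38675)
v(125) + x = -299/3 - 2416/6247 = -1875101/18741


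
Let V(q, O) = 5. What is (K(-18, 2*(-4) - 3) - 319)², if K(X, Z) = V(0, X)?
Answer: 98596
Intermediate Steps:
K(X, Z) = 5
(K(-18, 2*(-4) - 3) - 319)² = (5 - 319)² = (-314)² = 98596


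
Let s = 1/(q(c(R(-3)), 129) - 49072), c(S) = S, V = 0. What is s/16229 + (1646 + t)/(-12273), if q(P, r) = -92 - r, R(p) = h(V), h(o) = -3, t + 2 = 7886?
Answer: -2541257405561/3272702212827 ≈ -0.77650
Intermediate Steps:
t = 7884 (t = -2 + 7886 = 7884)
R(p) = -3
s = -1/49293 (s = 1/((-92 - 1*129) - 49072) = 1/((-92 - 129) - 49072) = 1/(-221 - 49072) = 1/(-49293) = -1/49293 ≈ -2.0287e-5)
s/16229 + (1646 + t)/(-12273) = -1/49293/16229 + (1646 + 7884)/(-12273) = -1/49293*1/16229 + 9530*(-1/12273) = -1/799976097 - 9530/12273 = -2541257405561/3272702212827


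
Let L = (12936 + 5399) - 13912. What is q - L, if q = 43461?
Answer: 39038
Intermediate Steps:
L = 4423 (L = 18335 - 13912 = 4423)
q - L = 43461 - 1*4423 = 43461 - 4423 = 39038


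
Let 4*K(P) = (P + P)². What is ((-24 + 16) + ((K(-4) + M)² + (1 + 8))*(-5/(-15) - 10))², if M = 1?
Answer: 75099556/9 ≈ 8.3444e+6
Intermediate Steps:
K(P) = P² (K(P) = (P + P)²/4 = (2*P)²/4 = (4*P²)/4 = P²)
((-24 + 16) + ((K(-4) + M)² + (1 + 8))*(-5/(-15) - 10))² = ((-24 + 16) + (((-4)² + 1)² + (1 + 8))*(-5/(-15) - 10))² = (-8 + ((16 + 1)² + 9)*(-5*(-1/15) - 10))² = (-8 + (17² + 9)*(⅓ - 10))² = (-8 + (289 + 9)*(-29/3))² = (-8 + 298*(-29/3))² = (-8 - 8642/3)² = (-8666/3)² = 75099556/9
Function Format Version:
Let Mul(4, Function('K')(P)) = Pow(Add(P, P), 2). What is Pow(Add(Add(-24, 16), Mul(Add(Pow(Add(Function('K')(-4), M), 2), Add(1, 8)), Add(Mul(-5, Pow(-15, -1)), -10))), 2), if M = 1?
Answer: Rational(75099556, 9) ≈ 8.3444e+6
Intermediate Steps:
Function('K')(P) = Pow(P, 2) (Function('K')(P) = Mul(Rational(1, 4), Pow(Add(P, P), 2)) = Mul(Rational(1, 4), Pow(Mul(2, P), 2)) = Mul(Rational(1, 4), Mul(4, Pow(P, 2))) = Pow(P, 2))
Pow(Add(Add(-24, 16), Mul(Add(Pow(Add(Function('K')(-4), M), 2), Add(1, 8)), Add(Mul(-5, Pow(-15, -1)), -10))), 2) = Pow(Add(Add(-24, 16), Mul(Add(Pow(Add(Pow(-4, 2), 1), 2), Add(1, 8)), Add(Mul(-5, Pow(-15, -1)), -10))), 2) = Pow(Add(-8, Mul(Add(Pow(Add(16, 1), 2), 9), Add(Mul(-5, Rational(-1, 15)), -10))), 2) = Pow(Add(-8, Mul(Add(Pow(17, 2), 9), Add(Rational(1, 3), -10))), 2) = Pow(Add(-8, Mul(Add(289, 9), Rational(-29, 3))), 2) = Pow(Add(-8, Mul(298, Rational(-29, 3))), 2) = Pow(Add(-8, Rational(-8642, 3)), 2) = Pow(Rational(-8666, 3), 2) = Rational(75099556, 9)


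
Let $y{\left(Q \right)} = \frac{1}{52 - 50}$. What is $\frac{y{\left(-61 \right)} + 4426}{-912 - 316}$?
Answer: $- \frac{8853}{2456} \approx -3.6046$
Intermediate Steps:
$y{\left(Q \right)} = \frac{1}{2}$
$\frac{y{\left(-61 \right)} + 4426}{-912 - 316} = \frac{\frac{1}{2} + 4426}{-912 - 316} = \frac{8853}{2 \left(-1228\right)} = \frac{8853}{2} \left(- \frac{1}{1228}\right) = - \frac{8853}{2456}$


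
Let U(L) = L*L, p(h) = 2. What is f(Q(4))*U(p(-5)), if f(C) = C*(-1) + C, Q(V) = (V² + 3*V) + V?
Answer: 0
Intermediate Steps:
Q(V) = V² + 4*V
U(L) = L²
f(C) = 0 (f(C) = -C + C = 0)
f(Q(4))*U(p(-5)) = 0*2² = 0*4 = 0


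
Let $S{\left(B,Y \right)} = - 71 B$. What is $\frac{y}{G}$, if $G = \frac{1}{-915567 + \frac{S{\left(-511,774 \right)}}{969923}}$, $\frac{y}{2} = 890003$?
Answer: $- \frac{1580697758183530360}{969923} \approx -1.6297 \cdot 10^{12}$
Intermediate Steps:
$y = 1780006$ ($y = 2 \cdot 890003 = 1780006$)
$G = - \frac{969923}{888029455060}$ ($G = \frac{1}{-915567 + \frac{\left(-71\right) \left(-511\right)}{969923}} = \frac{1}{-915567 + 36281 \cdot \frac{1}{969923}} = \frac{1}{-915567 + \frac{36281}{969923}} = \frac{1}{- \frac{888029455060}{969923}} = - \frac{969923}{888029455060} \approx -1.0922 \cdot 10^{-6}$)
$\frac{y}{G} = \frac{1780006}{- \frac{969923}{888029455060}} = 1780006 \left(- \frac{888029455060}{969923}\right) = - \frac{1580697758183530360}{969923}$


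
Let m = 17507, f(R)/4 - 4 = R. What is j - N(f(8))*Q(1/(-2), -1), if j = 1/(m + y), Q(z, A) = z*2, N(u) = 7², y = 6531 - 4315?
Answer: 966428/19723 ≈ 49.000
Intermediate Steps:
f(R) = 16 + 4*R
y = 2216
N(u) = 49
Q(z, A) = 2*z
j = 1/19723 (j = 1/(17507 + 2216) = 1/19723 ≈ 5.0702e-5)
j - N(f(8))*Q(1/(-2), -1) = 1/19723 - 49*2/(-2) = 1/19723 - 49*2*(-½) = 1/19723 - 49*(-1) = 1/19723 - 1*(-49) = 1/19723 + 49 = 966428/19723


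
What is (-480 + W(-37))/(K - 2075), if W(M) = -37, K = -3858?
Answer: 517/5933 ≈ 0.087140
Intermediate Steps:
(-480 + W(-37))/(K - 2075) = (-480 - 37)/(-3858 - 2075) = -517/(-5933) = -517*(-1/5933) = 517/5933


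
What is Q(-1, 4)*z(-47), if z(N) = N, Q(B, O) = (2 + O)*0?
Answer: 0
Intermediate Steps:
Q(B, O) = 0
Q(-1, 4)*z(-47) = 0*(-47) = 0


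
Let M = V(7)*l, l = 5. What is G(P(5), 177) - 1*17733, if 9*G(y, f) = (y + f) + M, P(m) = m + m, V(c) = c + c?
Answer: -159340/9 ≈ -17704.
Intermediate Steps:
V(c) = 2*c
P(m) = 2*m
M = 70 (M = (2*7)*5 = 14*5 = 70)
G(y, f) = 70/9 + f/9 + y/9 (G(y, f) = ((y + f) + 70)/9 = ((f + y) + 70)/9 = (70 + f + y)/9 = 70/9 + f/9 + y/9)
G(P(5), 177) - 1*17733 = (70/9 + (⅑)*177 + (2*5)/9) - 1*17733 = (70/9 + 59/3 + (⅑)*10) - 17733 = (70/9 + 59/3 + 10/9) - 17733 = 257/9 - 17733 = -159340/9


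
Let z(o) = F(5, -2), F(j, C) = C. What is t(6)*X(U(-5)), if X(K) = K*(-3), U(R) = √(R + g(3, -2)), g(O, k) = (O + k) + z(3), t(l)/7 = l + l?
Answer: -252*I*√6 ≈ -617.27*I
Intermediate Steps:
z(o) = -2
t(l) = 14*l (t(l) = 7*(l + l) = 7*(2*l) = 14*l)
g(O, k) = -2 + O + k (g(O, k) = (O + k) - 2 = -2 + O + k)
U(R) = √(-1 + R) (U(R) = √(R + (-2 + 3 - 2)) = √(R - 1) = √(-1 + R))
X(K) = -3*K
t(6)*X(U(-5)) = (14*6)*(-3*√(-1 - 5)) = 84*(-3*I*√6) = -252*I*√6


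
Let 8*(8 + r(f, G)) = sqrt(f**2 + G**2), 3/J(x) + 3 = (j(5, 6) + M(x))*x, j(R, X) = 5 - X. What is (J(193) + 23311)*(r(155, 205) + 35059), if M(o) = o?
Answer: 10091679292262/12351 + 719785405*sqrt(2642)/49404 ≈ 8.1782e+8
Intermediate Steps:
J(x) = 3/(-3 + x*(-1 + x)) (J(x) = 3/(-3 + ((5 - 1*6) + x)*x) = 3/(-3 + ((5 - 6) + x)*x) = 3/(-3 + (-1 + x)*x) = 3/(-3 + x*(-1 + x)))
r(f, G) = -8 + sqrt(G**2 + f**2)/8 (r(f, G) = -8 + sqrt(f**2 + G**2)/8 = -8 + sqrt(G**2 + f**2)/8)
(J(193) + 23311)*(r(155, 205) + 35059) = (3/(-3 + 193**2 - 1*193) + 23311)*((-8 + sqrt(205**2 + 155**2)/8) + 35059) = (3/(-3 + 37249 - 193) + 23311)*((-8 + sqrt(42025 + 24025)/8) + 35059) = (3/37053 + 23311)*((-8 + sqrt(66050)/8) + 35059) = (3*(1/37053) + 23311)*((-8 + (5*sqrt(2642))/8) + 35059) = (1/12351 + 23311)*((-8 + 5*sqrt(2642)/8) + 35059) = 287914162*(35051 + 5*sqrt(2642)/8)/12351 = 10091679292262/12351 + 719785405*sqrt(2642)/49404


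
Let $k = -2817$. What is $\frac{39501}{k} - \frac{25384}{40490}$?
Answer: $- \frac{92827901}{6336685} \approx -14.649$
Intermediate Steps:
$\frac{39501}{k} - \frac{25384}{40490} = \frac{39501}{-2817} - \frac{25384}{40490} = 39501 \left(- \frac{1}{2817}\right) - \frac{12692}{20245} = - \frac{4389}{313} - \frac{12692}{20245} = - \frac{92827901}{6336685}$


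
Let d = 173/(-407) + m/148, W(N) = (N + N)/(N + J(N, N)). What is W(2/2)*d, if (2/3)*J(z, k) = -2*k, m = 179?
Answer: -1277/1628 ≈ -0.78440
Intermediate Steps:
J(z, k) = -3*k (J(z, k) = 3*(-2*k)/2 = -3*k)
W(N) = -1 (W(N) = (N + N)/(N - 3*N) = (2*N)/((-2*N)) = (2*N)*(-1/(2*N)) = -1)
d = 1277/1628 (d = 173/(-407) + 179/148 = 173*(-1/407) + 179*(1/148) = -173/407 + 179/148 = 1277/1628 ≈ 0.78440)
W(2/2)*d = -1*1277/1628 = -1277/1628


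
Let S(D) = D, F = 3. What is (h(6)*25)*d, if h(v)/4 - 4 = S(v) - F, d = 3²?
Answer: 6300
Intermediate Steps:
d = 9
h(v) = 4 + 4*v (h(v) = 16 + 4*(v - 1*3) = 16 + 4*(v - 3) = 16 + 4*(-3 + v) = 16 + (-12 + 4*v) = 4 + 4*v)
(h(6)*25)*d = ((4 + 4*6)*25)*9 = ((4 + 24)*25)*9 = (28*25)*9 = 700*9 = 6300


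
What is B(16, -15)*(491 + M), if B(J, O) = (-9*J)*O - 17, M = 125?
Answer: 1320088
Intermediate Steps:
B(J, O) = -17 - 9*J*O (B(J, O) = -9*J*O - 17 = -17 - 9*J*O)
B(16, -15)*(491 + M) = (-17 - 9*16*(-15))*(491 + 125) = (-17 + 2160)*616 = 2143*616 = 1320088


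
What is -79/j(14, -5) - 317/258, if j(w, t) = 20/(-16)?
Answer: 79943/1290 ≈ 61.971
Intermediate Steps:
j(w, t) = -5/4 (j(w, t) = 20*(-1/16) = -5/4)
-79/j(14, -5) - 317/258 = -79/(-5/4) - 317/258 = -79*(-⅘) - 317*1/258 = 316/5 - 317/258 = 79943/1290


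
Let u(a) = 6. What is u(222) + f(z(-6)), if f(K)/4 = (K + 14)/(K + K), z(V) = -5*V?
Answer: 134/15 ≈ 8.9333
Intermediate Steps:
f(K) = 2*(14 + K)/K (f(K) = 4*((K + 14)/(K + K)) = 4*((14 + K)/((2*K))) = 4*((14 + K)*(1/(2*K))) = 4*((14 + K)/(2*K)) = 2*(14 + K)/K)
u(222) + f(z(-6)) = 6 + (2 + 28/((-5*(-6)))) = 6 + (2 + 28/30) = 6 + (2 + 28*(1/30)) = 6 + (2 + 14/15) = 6 + 44/15 = 134/15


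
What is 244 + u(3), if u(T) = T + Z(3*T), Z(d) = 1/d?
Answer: 2224/9 ≈ 247.11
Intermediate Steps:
u(T) = T + 1/(3*T)
244 + u(3) = 244 + (3 + (⅓)/3) = 244 + (3 + (⅓)*(⅓)) = 244 + (3 + ⅑) = 244 + 28/9 = 2224/9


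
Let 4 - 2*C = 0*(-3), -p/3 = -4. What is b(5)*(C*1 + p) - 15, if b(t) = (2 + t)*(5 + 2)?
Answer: 671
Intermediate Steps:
b(t) = 14 + 7*t (b(t) = (2 + t)*7 = 14 + 7*t)
p = 12 (p = -3*(-4) = 12)
C = 2 (C = 2 - 0*(-3) = 2 - ½*0 = 2 + 0 = 2)
b(5)*(C*1 + p) - 15 = (14 + 7*5)*(2*1 + 12) - 15 = (14 + 35)*(2 + 12) - 15 = 49*14 - 15 = 686 - 15 = 671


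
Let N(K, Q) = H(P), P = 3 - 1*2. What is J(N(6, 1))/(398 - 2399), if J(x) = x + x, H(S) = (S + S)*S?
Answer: -4/2001 ≈ -0.0019990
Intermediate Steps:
P = 1 (P = 3 - 2 = 1)
H(S) = 2*S**2 (H(S) = (2*S)*S = 2*S**2)
N(K, Q) = 2 (N(K, Q) = 2*1**2 = 2*1 = 2)
J(x) = 2*x
J(N(6, 1))/(398 - 2399) = (2*2)/(398 - 2399) = 4/(-2001) = 4*(-1/2001) = -4/2001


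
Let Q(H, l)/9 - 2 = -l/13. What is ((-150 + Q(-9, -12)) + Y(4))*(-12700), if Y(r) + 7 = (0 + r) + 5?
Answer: 20091400/13 ≈ 1.5455e+6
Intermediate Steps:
Y(r) = -2 + r (Y(r) = -7 + ((0 + r) + 5) = -7 + (r + 5) = -7 + (5 + r) = -2 + r)
Q(H, l) = 18 - 9*l/13 (Q(H, l) = 18 + 9*(-l/13) = 18 - 9*l/13)
((-150 + Q(-9, -12)) + Y(4))*(-12700) = ((-150 + (18 - 9/13*(-12))) + (-2 + 4))*(-12700) = ((-150 + (18 + 108/13)) + 2)*(-12700) = ((-150 + 342/13) + 2)*(-12700) = (-1608/13 + 2)*(-12700) = -1582/13*(-12700) = 20091400/13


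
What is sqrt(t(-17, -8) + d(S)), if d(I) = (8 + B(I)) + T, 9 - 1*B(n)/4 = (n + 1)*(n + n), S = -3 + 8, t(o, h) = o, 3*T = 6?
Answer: I*sqrt(211) ≈ 14.526*I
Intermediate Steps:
T = 2 (T = (1/3)*6 = 2)
S = 5
B(n) = 36 - 8*n*(1 + n) (B(n) = 36 - 4*(n + 1)*(n + n) = 36 - 4*(1 + n)*2*n = 36 - 8*n*(1 + n))
d(I) = 46 - 8*I - 8*I**2 (d(I) = (8 + (36 - 8*I - 8*I**2)) + 2 = (44 - 8*I - 8*I**2) + 2 = 46 - 8*I - 8*I**2)
sqrt(t(-17, -8) + d(S)) = sqrt(-17 + (46 - 8*5 - 8*5**2)) = sqrt(-17 + (46 - 40 - 8*25)) = sqrt(-17 + (46 - 40 - 200)) = sqrt(-17 - 194) = sqrt(-211) = I*sqrt(211)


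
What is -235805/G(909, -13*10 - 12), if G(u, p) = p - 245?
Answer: 235805/387 ≈ 609.32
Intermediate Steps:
G(u, p) = -245 + p
-235805/G(909, -13*10 - 12) = -235805/(-245 + (-13*10 - 12)) = -235805/(-245 + (-130 - 12)) = -235805/(-245 - 142) = -235805/(-387) = -235805*(-1/387) = 235805/387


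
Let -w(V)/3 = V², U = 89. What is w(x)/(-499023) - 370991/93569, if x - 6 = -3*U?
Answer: -2635095242/741160049 ≈ -3.5554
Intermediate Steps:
x = -261 (x = 6 - 3*89 = 6 - 267 = -261)
w(V) = -3*V²
w(x)/(-499023) - 370991/93569 = -3*(-261)²/(-499023) - 370991/93569 = -3*68121*(-1/499023) - 370991*1/93569 = -204363*(-1/499023) - 370991/93569 = 22707/55447 - 370991/93569 = -2635095242/741160049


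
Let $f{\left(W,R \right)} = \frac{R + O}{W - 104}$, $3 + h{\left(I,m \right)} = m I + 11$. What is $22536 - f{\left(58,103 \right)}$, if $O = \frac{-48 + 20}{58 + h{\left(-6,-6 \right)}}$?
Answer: $\frac{52874695}{2346} \approx 22538.0$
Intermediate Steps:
$h{\left(I,m \right)} = 8 + I m$ ($h{\left(I,m \right)} = -3 + \left(m I + 11\right) = -3 + \left(I m + 11\right) = -3 + \left(11 + I m\right) = 8 + I m$)
$O = - \frac{14}{51}$ ($O = \frac{-48 + 20}{58 + \left(8 - -36\right)} = - \frac{28}{58 + \left(8 + 36\right)} = - \frac{28}{58 + 44} = - \frac{28}{102} = \left(-28\right) \frac{1}{102} = - \frac{14}{51} \approx -0.27451$)
$f{\left(W,R \right)} = \frac{- \frac{14}{51} + R}{-104 + W}$ ($f{\left(W,R \right)} = \frac{R - \frac{14}{51}}{W - 104} = \frac{- \frac{14}{51} + R}{-104 + W}$)
$22536 - f{\left(58,103 \right)} = 22536 - \frac{- \frac{14}{51} + 103}{-104 + 58} = 22536 - \frac{1}{-46} \cdot \frac{5239}{51} = 22536 - \left(- \frac{1}{46}\right) \frac{5239}{51} = 22536 - - \frac{5239}{2346} = 22536 + \frac{5239}{2346} = \frac{52874695}{2346}$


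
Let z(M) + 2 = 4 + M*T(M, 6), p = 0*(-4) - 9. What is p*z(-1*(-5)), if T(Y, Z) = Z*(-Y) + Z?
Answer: 1062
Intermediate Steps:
T(Y, Z) = Z - Y*Z (T(Y, Z) = -Y*Z + Z = Z - Y*Z)
p = -9 (p = 0 - 9 = -9)
z(M) = 2 + M*(6 - 6*M) (z(M) = -2 + (4 + M*(6*(1 - M))) = -2 + (4 + M*(6 - 6*M)) = 2 + M*(6 - 6*M))
p*z(-1*(-5)) = -9*(2 - 6*(-1*(-5))*(-1 - 1*(-5))) = -9*(2 - 6*5*(-1 + 5)) = -9*(2 - 6*5*4) = -9*(2 - 120) = -9*(-118) = 1062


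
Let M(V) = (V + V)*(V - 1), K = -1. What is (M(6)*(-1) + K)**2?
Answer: 3721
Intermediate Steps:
M(V) = 2*V*(-1 + V) (M(V) = (2*V)*(-1 + V) = 2*V*(-1 + V))
(M(6)*(-1) + K)**2 = ((2*6*(-1 + 6))*(-1) - 1)**2 = ((2*6*5)*(-1) - 1)**2 = (60*(-1) - 1)**2 = (-60 - 1)**2 = (-61)**2 = 3721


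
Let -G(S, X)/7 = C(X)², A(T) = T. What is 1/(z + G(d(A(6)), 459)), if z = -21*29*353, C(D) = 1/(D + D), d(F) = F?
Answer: -842724/181166277355 ≈ -4.6517e-6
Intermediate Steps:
C(D) = 1/(2*D)
z = -214977 (z = -609*353 = -214977)
G(S, X) = -7/(4*X²) (G(S, X) = -7*1/(4*X²) = -7/(4*X²))
1/(z + G(d(A(6)), 459)) = 1/(-214977 - 7/4/459²) = 1/(-214977 - 7/4*1/210681) = 1/(-214977 - 7/842724) = 1/(-181166277355/842724) = -842724/181166277355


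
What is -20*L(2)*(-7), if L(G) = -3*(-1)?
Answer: 420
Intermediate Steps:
L(G) = 3
-20*L(2)*(-7) = -20*3*(-7) = -60*(-7) = 420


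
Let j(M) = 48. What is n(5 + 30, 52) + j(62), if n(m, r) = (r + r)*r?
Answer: 5456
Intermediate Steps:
n(m, r) = 2*r² (n(m, r) = (2*r)*r = 2*r²)
n(5 + 30, 52) + j(62) = 2*52² + 48 = 2*2704 + 48 = 5408 + 48 = 5456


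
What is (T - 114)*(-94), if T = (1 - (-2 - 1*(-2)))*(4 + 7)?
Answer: 9682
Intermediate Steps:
T = 11 (T = (1 - (-2 + 2))*11 = (1 - 1*0)*11 = (1 + 0)*11 = 1*11 = 11)
(T - 114)*(-94) = (11 - 114)*(-94) = -103*(-94) = 9682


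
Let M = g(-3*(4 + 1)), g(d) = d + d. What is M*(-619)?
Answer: 18570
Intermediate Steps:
g(d) = 2*d
M = -30 (M = 2*(-3*(4 + 1)) = 2*(-3*5) = 2*(-15) = -30)
M*(-619) = -30*(-619) = 18570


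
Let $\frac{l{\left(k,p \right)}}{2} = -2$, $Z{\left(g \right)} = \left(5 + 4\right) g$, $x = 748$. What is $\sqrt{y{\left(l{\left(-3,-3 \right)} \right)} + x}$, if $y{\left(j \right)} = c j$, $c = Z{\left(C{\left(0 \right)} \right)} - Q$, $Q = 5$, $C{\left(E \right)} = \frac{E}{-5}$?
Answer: $16 \sqrt{3} \approx 27.713$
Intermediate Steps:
$C{\left(E \right)} = - \frac{E}{5}$ ($C{\left(E \right)} = E \left(- \frac{1}{5}\right) = - \frac{E}{5}$)
$Z{\left(g \right)} = 9 g$
$l{\left(k,p \right)} = -4$ ($l{\left(k,p \right)} = 2 \left(-2\right) = -4$)
$c = -5$ ($c = 9 \left(\left(- \frac{1}{5}\right) 0\right) - 5 = 9 \cdot 0 - 5 = 0 - 5 = -5$)
$y{\left(j \right)} = - 5 j$
$\sqrt{y{\left(l{\left(-3,-3 \right)} \right)} + x} = \sqrt{\left(-5\right) \left(-4\right) + 748} = \sqrt{20 + 748} = \sqrt{768} = 16 \sqrt{3}$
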